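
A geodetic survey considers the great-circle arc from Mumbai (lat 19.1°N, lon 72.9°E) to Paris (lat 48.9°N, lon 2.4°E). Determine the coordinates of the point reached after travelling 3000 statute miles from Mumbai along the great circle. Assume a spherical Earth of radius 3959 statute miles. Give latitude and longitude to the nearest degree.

Write both endpoints as unit vectors p₁, p₂ with components (cos φ cos λ, cos φ sin λ, sin φ).
The central angle between the endpoints is δ = arccos(p₁·p₂) ≈ 1.100 rad (63.0°). The total great-circle distance is δ·R ≈ 1.100 × 3959 ≈ 4353 mi, so the target fraction is f = 3000/4353 ≈ 0.689.
Interpolate at f ≈ 0.689 with slerp weights a = sin((1−f)δ)/sin δ ≈ 0.376, b = sin(fδ)/sin δ ≈ 0.771.
p = a·p₁ + b·p₂ ≈ (0.611, 0.361, 0.704); φ = arcsin(p_z) ≈ 44.78°, λ = atan2(p_y, p_x) ≈ 30.57°.

≈ lat 45°N, lon 31°E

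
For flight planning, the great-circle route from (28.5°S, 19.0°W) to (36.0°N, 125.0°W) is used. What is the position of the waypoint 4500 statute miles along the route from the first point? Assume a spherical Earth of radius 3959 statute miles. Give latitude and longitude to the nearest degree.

≈ (10°N, 74°W)

From cos δ = sin φ₁ sin φ₂ + cos φ₁ cos φ₂ cos Δλ, the central angle is δ ≈ 2.067 rad (118.5°). The total great-circle distance is δ·R ≈ 2.067 × 3959 ≈ 8185 mi, so the target fraction is f = 4500/8185 ≈ 0.550.
Interpolate at f ≈ 0.550 with slerp weights a = sin((1−f)δ)/sin δ ≈ 0.912, b = sin(fδ)/sin δ ≈ 1.032.
p = a·p₁ + b·p₂ ≈ (0.279, -0.945, 0.171); φ = arcsin(p_z) ≈ 9.86°, λ = atan2(p_y, p_x) ≈ -73.54°.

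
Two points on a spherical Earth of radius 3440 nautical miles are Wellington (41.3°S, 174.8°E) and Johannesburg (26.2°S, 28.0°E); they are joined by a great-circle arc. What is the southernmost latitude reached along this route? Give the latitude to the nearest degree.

≈ 67°S

The great circle lies in the plane with unit normal n̂ = (p₁ × p₂)/|p₁ × p₂|.
Here n̂_z ≈ -0.384; the vertex latitude is φ_max = arccos|n̂_z| ≈ 67.4°.
Check via Clairaut: cos φ_max = |cos φ₁| · sin C = cos(41.3°)·sin(149.3°) ≈ 0.384, again giving ≈ 67.4°.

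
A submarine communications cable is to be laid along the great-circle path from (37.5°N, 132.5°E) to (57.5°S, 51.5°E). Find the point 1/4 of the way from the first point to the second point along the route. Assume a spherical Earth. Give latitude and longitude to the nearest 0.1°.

≈ (12.8°N, 115.3°E)

Write both endpoints as unit vectors p₁, p₂ with components (cos φ cos λ, cos φ sin λ, sin φ).
The central angle between the endpoints is δ = arccos(p₁·p₂) ≈ 2.034 rad (116.5°).
Interpolate at f = 1/4 with slerp weights a = sin((1−f)δ)/sin δ ≈ 1.117, b = sin(fδ)/sin δ ≈ 0.544.
p = a·p₁ + b·p₂ ≈ (-0.416, 0.882, 0.221); φ = arcsin(p_z) ≈ 12.76°, λ = atan2(p_y, p_x) ≈ 115.28°.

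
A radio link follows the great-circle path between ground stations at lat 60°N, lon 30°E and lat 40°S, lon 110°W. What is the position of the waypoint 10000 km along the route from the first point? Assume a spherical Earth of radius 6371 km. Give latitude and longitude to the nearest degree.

≈ lat 10°N, lon 78°W

Convert each endpoint to a unit vector on the sphere (x = cos φ cos λ, y = cos φ sin λ, z = sin φ).
The central angle between the endpoints is δ = arccos(p₁·p₂) ≈ 2.587 rad (148.2°). The total great-circle distance is δ·R ≈ 2.587 × 6371 ≈ 16481 km, so the target fraction is f = 10000/16481 ≈ 0.607.
Interpolate at f ≈ 0.607 with slerp weights a = sin((1−f)δ)/sin δ ≈ 1.615, b = sin(fδ)/sin δ ≈ 1.899.
p = a·p₁ + b·p₂ ≈ (0.202, -0.963, 0.178); φ = arcsin(p_z) ≈ 10.28°, λ = atan2(p_y, p_x) ≈ -78.16°.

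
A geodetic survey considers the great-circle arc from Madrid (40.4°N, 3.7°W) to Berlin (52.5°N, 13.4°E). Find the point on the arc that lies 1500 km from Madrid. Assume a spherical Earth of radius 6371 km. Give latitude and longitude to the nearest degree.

≈ (50°N, 9°E)

The haversine formula gives a central angle δ ≈ 0.293 rad (16.8°) between the endpoints. The total great-circle distance is δ·R ≈ 0.293 × 6371 ≈ 1869 km, so the target fraction is f = 1500/1869 ≈ 0.803.
Interpolate at f ≈ 0.803 with slerp weights a = sin((1−f)δ)/sin δ ≈ 0.200, b = sin(fδ)/sin δ ≈ 0.807.
p = a·p₁ + b·p₂ ≈ (0.630, 0.104, 0.770); φ = arcsin(p_z) ≈ 50.33°, λ = atan2(p_y, p_x) ≈ 9.38°.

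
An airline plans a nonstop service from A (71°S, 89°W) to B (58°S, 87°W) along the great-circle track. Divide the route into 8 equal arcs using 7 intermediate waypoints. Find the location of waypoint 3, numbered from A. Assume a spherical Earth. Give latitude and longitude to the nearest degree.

Write both endpoints as unit vectors p₁, p₂ with components (cos φ cos λ, cos φ sin λ, sin φ).
The central angle between the endpoints is δ = arccos(p₁·p₂) ≈ 0.227 rad (13.0°).
Interpolate at f = 3/8 with slerp weights a = sin((1−f)δ)/sin δ ≈ 0.628, b = sin(fδ)/sin δ ≈ 0.378.
p = a·p₁ + b·p₂ ≈ (0.014, -0.404, -0.914); φ = arcsin(p_z) ≈ -66.13°, λ = atan2(p_y, p_x) ≈ -88.01°.

≈ (66°S, 88°W)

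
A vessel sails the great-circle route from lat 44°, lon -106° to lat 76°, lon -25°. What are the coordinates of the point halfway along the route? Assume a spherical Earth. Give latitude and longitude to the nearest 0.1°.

From cos δ = sin φ₁ sin φ₂ + cos φ₁ cos φ₂ cos Δλ, the central angle is δ ≈ 0.794 rad (45.5°).
Interpolate at f = 1/2 with slerp weights a = sin((1−f)δ)/sin δ ≈ 0.542, b = sin(fδ)/sin δ ≈ 0.542.
p = a·p₁ + b·p₂ ≈ (0.011, -0.430, 0.903); φ = arcsin(p_z) ≈ 64.50°, λ = atan2(p_y, p_x) ≈ -88.49°.

≈ lat 64.5°, lon -88.5°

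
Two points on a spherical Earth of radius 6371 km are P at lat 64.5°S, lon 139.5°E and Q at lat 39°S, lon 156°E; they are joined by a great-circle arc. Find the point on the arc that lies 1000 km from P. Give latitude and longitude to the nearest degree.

≈ lat 56°S, lon 147°E

Convert each endpoint to a unit vector on the sphere (x = cos φ cos λ, y = cos φ sin λ, z = sin φ).
The central angle between the endpoints is δ = arccos(p₁·p₂) ≈ 0.476 rad (27.3°). The total great-circle distance is δ·R ≈ 0.476 × 6371 ≈ 3033 km, so the target fraction is f = 1000/3033 ≈ 0.330.
Interpolate at f ≈ 0.330 with slerp weights a = sin((1−f)δ)/sin δ ≈ 0.685, b = sin(fδ)/sin δ ≈ 0.341.
p = a·p₁ + b·p₂ ≈ (-0.466, 0.299, -0.833); φ = arcsin(p_z) ≈ -56.36°, λ = atan2(p_y, p_x) ≈ 147.31°.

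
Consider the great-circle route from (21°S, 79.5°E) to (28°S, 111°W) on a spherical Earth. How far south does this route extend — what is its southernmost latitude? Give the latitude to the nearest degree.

The great circle lies in the plane with unit normal n̂ = (p₁ × p₂)/|p₁ × p₂|.
Here n̂_z ≈ +0.196; the vertex latitude is φ_max = arccos|n̂_z| ≈ 78.7°.
Check via Clairaut: cos φ_max = |cos φ₁| · sin C = cos(21.0°)·sin(167.9°) ≈ 0.196, again giving ≈ 78.7°.

≈ 79°S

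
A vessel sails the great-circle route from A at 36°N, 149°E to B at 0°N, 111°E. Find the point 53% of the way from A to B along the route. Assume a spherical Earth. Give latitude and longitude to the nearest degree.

≈ 18°N, 127°E

The haversine formula gives a central angle δ ≈ 0.880 rad (50.4°) between the endpoints.
Interpolate at f = 0.53 with slerp weights a = sin((1−f)δ)/sin δ ≈ 0.521, b = sin(fδ)/sin δ ≈ 0.583.
p = a·p₁ + b·p₂ ≈ (-0.571, 0.762, 0.306); φ = arcsin(p_z) ≈ 17.85°, λ = atan2(p_y, p_x) ≈ 126.83°.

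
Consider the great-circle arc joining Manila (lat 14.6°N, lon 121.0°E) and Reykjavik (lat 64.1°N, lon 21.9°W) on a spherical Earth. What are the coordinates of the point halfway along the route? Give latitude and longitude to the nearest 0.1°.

Convert each endpoint to a unit vector on the sphere (x = cos φ cos λ, y = cos φ sin λ, z = sin φ).
The central angle between the endpoints is δ = arccos(p₁·p₂) ≈ 1.681 rad (96.3°).
Interpolate at f = 1/2 with slerp weights a = sin((1−f)δ)/sin δ ≈ 0.750, b = sin(fδ)/sin δ ≈ 0.750.
p = a·p₁ + b·p₂ ≈ (-0.070, 0.500, 0.863); φ = arcsin(p_z) ≈ 59.70°, λ = atan2(p_y, p_x) ≈ 97.95°.

≈ lat 59.7°N, lon 98.0°E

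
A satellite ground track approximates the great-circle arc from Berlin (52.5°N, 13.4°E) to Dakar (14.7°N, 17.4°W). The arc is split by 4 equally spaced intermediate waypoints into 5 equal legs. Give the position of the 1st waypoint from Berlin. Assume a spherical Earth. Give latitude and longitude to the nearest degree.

≈ (46°N, 4°E)

The haversine formula gives a central angle δ ≈ 0.785 rad (45.0°) between the endpoints.
Interpolate at f = 1/5 with slerp weights a = sin((1−f)δ)/sin δ ≈ 0.831, b = sin(fδ)/sin δ ≈ 0.221.
p = a·p₁ + b·p₂ ≈ (0.696, 0.053, 0.716); φ = arcsin(p_z) ≈ 45.69°, λ = atan2(p_y, p_x) ≈ 4.37°.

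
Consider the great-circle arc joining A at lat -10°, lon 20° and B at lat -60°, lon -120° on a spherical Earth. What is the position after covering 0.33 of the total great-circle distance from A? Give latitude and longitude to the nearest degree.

≈ lat -42°, lon 6°

The haversine formula gives a central angle δ ≈ 1.800 rad (103.1°) between the endpoints.
Interpolate at f = 0.33 with slerp weights a = sin((1−f)δ)/sin δ ≈ 0.959, b = sin(fδ)/sin δ ≈ 0.575.
p = a·p₁ + b·p₂ ≈ (0.744, 0.074, -0.664); φ = arcsin(p_z) ≈ -41.61°, λ = atan2(p_y, p_x) ≈ 5.70°.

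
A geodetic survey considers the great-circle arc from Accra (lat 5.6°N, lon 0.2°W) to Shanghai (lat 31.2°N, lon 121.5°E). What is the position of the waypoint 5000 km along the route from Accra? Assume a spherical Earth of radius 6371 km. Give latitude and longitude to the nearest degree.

Convert each endpoint to a unit vector on the sphere (x = cos φ cos λ, y = cos φ sin λ, z = sin φ).
The central angle between the endpoints is δ = arccos(p₁·p₂) ≈ 1.979 rad (113.4°). The total great-circle distance is δ·R ≈ 1.979 × 6371 ≈ 12607 km, so the target fraction is f = 5000/12607 ≈ 0.397.
Interpolate at f ≈ 0.397 with slerp weights a = sin((1−f)δ)/sin δ ≈ 1.013, b = sin(fδ)/sin δ ≈ 0.770.
p = a·p₁ + b·p₂ ≈ (0.664, 0.558, 0.498); φ = arcsin(p_z) ≈ 29.85°, λ = atan2(p_y, p_x) ≈ 40.04°.

≈ lat 30°N, lon 40°E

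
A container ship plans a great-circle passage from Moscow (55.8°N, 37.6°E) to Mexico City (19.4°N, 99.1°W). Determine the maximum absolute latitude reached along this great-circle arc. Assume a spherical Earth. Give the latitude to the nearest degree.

The great circle lies in the plane with unit normal n̂ = (p₁ × p₂)/|p₁ × p₂|.
Here n̂_z ≈ -0.366; the vertex latitude is φ_max = arccos|n̂_z| ≈ 68.5°.

≈ 69°N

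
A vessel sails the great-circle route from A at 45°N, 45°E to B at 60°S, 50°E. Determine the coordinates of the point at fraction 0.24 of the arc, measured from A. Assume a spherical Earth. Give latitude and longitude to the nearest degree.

≈ 20°N, 46°E

Convert each endpoint to a unit vector on the sphere (x = cos φ cos λ, y = cos φ sin λ, z = sin φ).
The central angle between the endpoints is δ = arccos(p₁·p₂) ≈ 1.834 rad (105.1°).
Interpolate at f = 0.24 with slerp weights a = sin((1−f)δ)/sin δ ≈ 1.019, b = sin(fδ)/sin δ ≈ 0.441.
p = a·p₁ + b·p₂ ≈ (0.652, 0.679, 0.339); φ = arcsin(p_z) ≈ 19.80°, λ = atan2(p_y, p_x) ≈ 46.17°.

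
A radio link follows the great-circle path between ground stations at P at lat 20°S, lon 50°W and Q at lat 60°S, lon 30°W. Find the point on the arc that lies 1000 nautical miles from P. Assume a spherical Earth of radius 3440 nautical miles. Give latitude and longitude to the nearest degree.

≈ lat 36°S, lon 45°W

From cos δ = sin φ₁ sin φ₂ + cos φ₁ cos φ₂ cos Δλ, the central angle is δ ≈ 0.741 rad (42.5°). The total great-circle distance is δ·R ≈ 0.741 × 3440 ≈ 2549 nmi, so the target fraction is f = 1000/2549 ≈ 0.392.
Interpolate at f ≈ 0.392 with slerp weights a = sin((1−f)δ)/sin δ ≈ 0.645, b = sin(fδ)/sin δ ≈ 0.425.
p = a·p₁ + b·p₂ ≈ (0.573, -0.570, -0.588); φ = arcsin(p_z) ≈ -36.03°, λ = atan2(p_y, p_x) ≈ -44.85°.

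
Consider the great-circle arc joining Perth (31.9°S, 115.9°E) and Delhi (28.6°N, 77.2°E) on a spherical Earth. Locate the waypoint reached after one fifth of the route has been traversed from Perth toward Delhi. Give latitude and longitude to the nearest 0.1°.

From cos δ = sin φ₁ sin φ₂ + cos φ₁ cos φ₂ cos Δλ, the central angle is δ ≈ 1.236 rad (70.8°).
Interpolate at f = 1/5 with slerp weights a = sin((1−f)δ)/sin δ ≈ 0.884, b = sin(fδ)/sin δ ≈ 0.259.
p = a·p₁ + b·p₂ ≈ (-0.278, 0.897, -0.343); φ = arcsin(p_z) ≈ -20.08°, λ = atan2(p_y, p_x) ≈ 107.19°.

≈ 20.1°S, 107.2°E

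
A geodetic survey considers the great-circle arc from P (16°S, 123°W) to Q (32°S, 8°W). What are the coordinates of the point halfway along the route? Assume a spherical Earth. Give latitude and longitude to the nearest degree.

≈ (40°S, 71°W)

Convert each endpoint to a unit vector on the sphere (x = cos φ cos λ, y = cos φ sin λ, z = sin φ).
The central angle between the endpoints is δ = arccos(p₁·p₂) ≈ 1.771 rad (101.4°).
Interpolate at f = 1/2 with slerp weights a = sin((1−f)δ)/sin δ ≈ 0.790, b = sin(fδ)/sin δ ≈ 0.790.
p = a·p₁ + b·p₂ ≈ (0.250, -0.730, -0.636); φ = arcsin(p_z) ≈ -39.51°, λ = atan2(p_y, p_x) ≈ -71.11°.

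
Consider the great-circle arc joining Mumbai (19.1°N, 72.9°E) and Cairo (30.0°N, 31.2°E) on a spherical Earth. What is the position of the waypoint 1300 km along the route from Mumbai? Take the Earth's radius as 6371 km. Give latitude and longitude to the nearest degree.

Convert each endpoint to a unit vector on the sphere (x = cos φ cos λ, y = cos φ sin λ, z = sin φ).
The central angle between the endpoints is δ = arccos(p₁·p₂) ≈ 0.685 rad (39.2°). The total great-circle distance is δ·R ≈ 0.685 × 6371 ≈ 4362 km, so the target fraction is f = 1300/4362 ≈ 0.298.
Interpolate at f ≈ 0.298 with slerp weights a = sin((1−f)δ)/sin δ ≈ 0.731, b = sin(fδ)/sin δ ≈ 0.320.
p = a·p₁ + b·p₂ ≈ (0.440, 0.804, 0.399); φ = arcsin(p_z) ≈ 23.54°, λ = atan2(p_y, p_x) ≈ 61.28°.

≈ (24°N, 61°E)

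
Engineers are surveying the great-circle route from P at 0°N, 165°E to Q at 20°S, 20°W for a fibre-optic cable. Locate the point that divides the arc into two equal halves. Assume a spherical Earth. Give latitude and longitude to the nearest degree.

≈ 73°S, 143°W

The haversine formula gives a central angle δ ≈ 2.782 rad (159.4°) between the endpoints.
Interpolate at f = 1/2 with slerp weights a = sin((1−f)δ)/sin δ ≈ 2.798, b = sin(fδ)/sin δ ≈ 2.798.
p = a·p₁ + b·p₂ ≈ (-0.232, -0.175, -0.957); φ = arcsin(p_z) ≈ -73.11°, λ = atan2(p_y, p_x) ≈ -142.95°.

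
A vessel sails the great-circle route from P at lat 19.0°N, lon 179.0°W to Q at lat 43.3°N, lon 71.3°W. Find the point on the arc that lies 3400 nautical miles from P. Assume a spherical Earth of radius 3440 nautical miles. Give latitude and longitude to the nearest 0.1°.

Write both endpoints as unit vectors p₁, p₂ with components (cos φ cos λ, cos φ sin λ, sin φ).
The central angle between the endpoints is δ = arccos(p₁·p₂) ≈ 1.557 rad (89.2°). The total great-circle distance is δ·R ≈ 1.557 × 3440 ≈ 5355 nmi, so the target fraction is f = 3400/5355 ≈ 0.635.
Interpolate at f ≈ 0.635 with slerp weights a = sin((1−f)δ)/sin δ ≈ 0.538, b = sin(fδ)/sin δ ≈ 0.835.
p = a·p₁ + b·p₂ ≈ (-0.314, -0.585, 0.748); φ = arcsin(p_z) ≈ 48.42°, λ = atan2(p_y, p_x) ≈ -118.24°.

≈ lat 48.4°N, lon 118.2°W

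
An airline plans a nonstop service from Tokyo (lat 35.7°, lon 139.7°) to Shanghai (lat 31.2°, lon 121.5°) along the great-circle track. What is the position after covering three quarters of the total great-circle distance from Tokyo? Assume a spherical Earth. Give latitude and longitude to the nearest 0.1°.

Write both endpoints as unit vectors p₁, p₂ with components (cos φ cos λ, cos φ sin λ, sin φ).
The central angle between the endpoints is δ = arccos(p₁·p₂) ≈ 0.276 rad (15.8°).
Interpolate at f = 3/4 with slerp weights a = sin((1−f)δ)/sin δ ≈ 0.253, b = sin(fδ)/sin δ ≈ 0.754.
p = a·p₁ + b·p₂ ≈ (-0.494, 0.683, 0.538); φ = arcsin(p_z) ≈ 32.57°, λ = atan2(p_y, p_x) ≈ 125.87°.

≈ lat 32.6°, lon 125.9°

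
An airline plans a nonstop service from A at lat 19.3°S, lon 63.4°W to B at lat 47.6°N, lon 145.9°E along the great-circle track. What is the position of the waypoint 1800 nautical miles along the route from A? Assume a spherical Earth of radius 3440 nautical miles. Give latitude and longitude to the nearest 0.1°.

The haversine formula gives a central angle δ ≈ 2.497 rad (143.0°) between the endpoints. The total great-circle distance is δ·R ≈ 2.497 × 3440 ≈ 8588 nmi, so the target fraction is f = 1800/8588 ≈ 0.210.
Interpolate at f ≈ 0.210 with slerp weights a = sin((1−f)δ)/sin δ ≈ 1.530, b = sin(fδ)/sin δ ≈ 0.831.
p = a·p₁ + b·p₂ ≈ (0.183, -0.977, 0.108); φ = arcsin(p_z) ≈ 6.20°, λ = atan2(p_y, p_x) ≈ -79.41°.

≈ lat 6.2°N, lon 79.4°W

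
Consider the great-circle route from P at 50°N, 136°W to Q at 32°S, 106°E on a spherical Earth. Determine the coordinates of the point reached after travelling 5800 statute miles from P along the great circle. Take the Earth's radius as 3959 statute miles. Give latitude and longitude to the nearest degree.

≈ 3°N, 140°E

The haversine formula gives a central angle δ ≈ 2.294 rad (131.4°) between the endpoints. The total great-circle distance is δ·R ≈ 2.294 × 3959 ≈ 9082 mi, so the target fraction is f = 5800/9082 ≈ 0.639.
Interpolate at f ≈ 0.639 with slerp weights a = sin((1−f)δ)/sin δ ≈ 0.984, b = sin(fδ)/sin δ ≈ 1.327.
p = a·p₁ + b·p₂ ≈ (-0.765, 0.642, 0.050); φ = arcsin(p_z) ≈ 2.89°, λ = atan2(p_y, p_x) ≈ 139.98°.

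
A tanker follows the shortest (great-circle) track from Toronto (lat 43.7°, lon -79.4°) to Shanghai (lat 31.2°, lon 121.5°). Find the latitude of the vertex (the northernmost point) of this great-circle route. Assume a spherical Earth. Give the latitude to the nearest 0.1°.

≈ 76.9°

The great circle lies in the plane with unit normal n̂ = (p₁ × p₂)/|p₁ × p₂|.
Here n̂_z ≈ -0.226; the vertex latitude is φ_max = arccos|n̂_z| ≈ 76.9°.
Check via Clairaut: cos φ_max = |cos φ₁| · sin C = cos(43.7°)·sin(18.2°) ≈ 0.226, again giving ≈ 76.9°.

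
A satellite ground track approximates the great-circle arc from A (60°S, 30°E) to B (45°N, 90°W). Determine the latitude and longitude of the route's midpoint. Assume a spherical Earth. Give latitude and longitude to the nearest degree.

Convert each endpoint to a unit vector on the sphere (x = cos φ cos λ, y = cos φ sin λ, z = sin φ).
The central angle between the endpoints is δ = arccos(p₁·p₂) ≈ 2.480 rad (142.1°).
Interpolate at f = 1/2 with slerp weights a = sin((1−f)δ)/sin δ ≈ 1.540, b = sin(fδ)/sin δ ≈ 1.540.
p = a·p₁ + b·p₂ ≈ (0.667, -0.704, -0.245); φ = arcsin(p_z) ≈ -14.17°, λ = atan2(p_y, p_x) ≈ -46.55°.

≈ (14°S, 47°W)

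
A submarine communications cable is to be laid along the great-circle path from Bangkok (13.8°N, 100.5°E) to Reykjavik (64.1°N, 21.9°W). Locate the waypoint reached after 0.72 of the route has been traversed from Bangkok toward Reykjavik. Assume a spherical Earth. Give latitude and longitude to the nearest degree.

≈ (67°N, 42°E)

Convert each endpoint to a unit vector on the sphere (x = cos φ cos λ, y = cos φ sin λ, z = sin φ).
The central angle between the endpoints is δ = arccos(p₁·p₂) ≈ 1.584 rad (90.7°).
Interpolate at f = 0.72 with slerp weights a = sin((1−f)δ)/sin δ ≈ 0.429, b = sin(fδ)/sin δ ≈ 0.909.
p = a·p₁ + b·p₂ ≈ (0.292, 0.262, 0.920); φ = arcsin(p_z) ≈ 66.90°, λ = atan2(p_y, p_x) ≈ 41.82°.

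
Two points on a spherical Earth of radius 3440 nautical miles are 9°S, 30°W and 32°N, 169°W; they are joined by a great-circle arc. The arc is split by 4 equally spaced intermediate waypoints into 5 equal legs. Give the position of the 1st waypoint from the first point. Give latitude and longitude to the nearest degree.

≈ 8°N, 51°W

From cos δ = sin φ₁ sin φ₂ + cos φ₁ cos φ₂ cos Δλ, the central angle is δ ≈ 2.367 rad (135.6°).
Interpolate at f = 1/5 with slerp weights a = sin((1−f)δ)/sin δ ≈ 1.356, b = sin(fδ)/sin δ ≈ 0.652.
p = a·p₁ + b·p₂ ≈ (0.617, -0.775, 0.133); φ = arcsin(p_z) ≈ 7.67°, λ = atan2(p_y, p_x) ≈ -51.48°.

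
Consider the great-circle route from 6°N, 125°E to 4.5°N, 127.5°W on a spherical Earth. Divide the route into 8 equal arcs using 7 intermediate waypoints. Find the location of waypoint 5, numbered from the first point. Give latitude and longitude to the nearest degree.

Convert each endpoint to a unit vector on the sphere (x = cos φ cos λ, y = cos φ sin λ, z = sin φ).
The central angle between the endpoints is δ = arccos(p₁·p₂) ≈ 1.865 rad (106.9°).
Interpolate at f = 5/8 with slerp weights a = sin((1−f)δ)/sin δ ≈ 0.673, b = sin(fδ)/sin δ ≈ 0.960.
p = a·p₁ + b·p₂ ≈ (-0.966, -0.212, 0.146); φ = arcsin(p_z) ≈ 8.37°, λ = atan2(p_y, p_x) ≈ -167.65°.

≈ 8°N, 168°W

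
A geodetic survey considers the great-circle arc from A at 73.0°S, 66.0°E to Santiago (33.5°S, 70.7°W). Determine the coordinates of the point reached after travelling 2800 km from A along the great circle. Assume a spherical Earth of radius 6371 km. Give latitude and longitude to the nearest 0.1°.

≈ 74.6°S, 36.5°W

The haversine formula gives a central angle δ ≈ 1.213 rad (69.5°) between the endpoints. The total great-circle distance is δ·R ≈ 1.213 × 6371 ≈ 7727 km, so the target fraction is f = 2800/7727 ≈ 0.362.
Interpolate at f ≈ 0.362 with slerp weights a = sin((1−f)δ)/sin δ ≈ 0.746, b = sin(fδ)/sin δ ≈ 0.454.
p = a·p₁ + b·p₂ ≈ (0.214, -0.158, -0.964); φ = arcsin(p_z) ≈ -74.57°, λ = atan2(p_y, p_x) ≈ -36.51°.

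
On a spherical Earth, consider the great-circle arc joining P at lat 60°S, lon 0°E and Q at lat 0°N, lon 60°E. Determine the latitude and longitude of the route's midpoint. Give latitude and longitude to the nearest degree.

≈ lat 33°S, lon 41°E

Convert each endpoint to a unit vector on the sphere (x = cos φ cos λ, y = cos φ sin λ, z = sin φ).
The central angle between the endpoints is δ = arccos(p₁·p₂) ≈ 1.318 rad (75.5°).
Interpolate at f = 1/2 with slerp weights a = sin((1−f)δ)/sin δ ≈ 0.632, b = sin(fδ)/sin δ ≈ 0.632.
p = a·p₁ + b·p₂ ≈ (0.632, 0.548, -0.548); φ = arcsin(p_z) ≈ -33.21°, λ = atan2(p_y, p_x) ≈ 40.89°.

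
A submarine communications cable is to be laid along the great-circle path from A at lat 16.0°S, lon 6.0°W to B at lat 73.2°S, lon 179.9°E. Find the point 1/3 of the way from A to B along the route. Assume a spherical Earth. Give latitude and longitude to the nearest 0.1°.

The haversine formula gives a central angle δ ≈ 1.583 rad (90.7°) between the endpoints.
Interpolate at f = 1/3 with slerp weights a = sin((1−f)δ)/sin δ ≈ 0.870, b = sin(fδ)/sin δ ≈ 0.504.
p = a·p₁ + b·p₂ ≈ (0.686, -0.087, -0.722); φ = arcsin(p_z) ≈ -46.22°, λ = atan2(p_y, p_x) ≈ -7.24°.

≈ lat 46.2°S, lon 7.2°W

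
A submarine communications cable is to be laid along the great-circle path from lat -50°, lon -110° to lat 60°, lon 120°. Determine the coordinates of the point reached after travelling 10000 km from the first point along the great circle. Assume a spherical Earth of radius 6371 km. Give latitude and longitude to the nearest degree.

≈ lat 24°, lon -168°

Write both endpoints as unit vectors p₁, p₂ with components (cos φ cos λ, cos φ sin λ, sin φ).
The central angle between the endpoints is δ = arccos(p₁·p₂) ≈ 2.626 rad (150.5°). The total great-circle distance is δ·R ≈ 2.626 × 6371 ≈ 16730 km, so the target fraction is f = 10000/16730 ≈ 0.598.
Interpolate at f ≈ 0.598 with slerp weights a = sin((1−f)δ)/sin δ ≈ 1.766, b = sin(fδ)/sin δ ≈ 2.028.
p = a·p₁ + b·p₂ ≈ (-0.895, -0.188, 0.404); φ = arcsin(p_z) ≈ 23.82°, λ = atan2(p_y, p_x) ≈ -168.12°.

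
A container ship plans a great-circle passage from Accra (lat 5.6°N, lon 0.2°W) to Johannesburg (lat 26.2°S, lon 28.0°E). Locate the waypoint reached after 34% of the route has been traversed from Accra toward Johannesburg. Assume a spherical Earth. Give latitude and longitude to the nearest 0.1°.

Write both endpoints as unit vectors p₁, p₂ with components (cos φ cos λ, cos φ sin λ, sin φ).
The central angle between the endpoints is δ = arccos(p₁·p₂) ≈ 0.732 rad (41.9°).
Interpolate at f = 0.34 with slerp weights a = sin((1−f)δ)/sin δ ≈ 0.695, b = sin(fδ)/sin δ ≈ 0.369.
p = a·p₁ + b·p₂ ≈ (0.984, 0.153, -0.095); φ = arcsin(p_z) ≈ -5.44°, λ = atan2(p_y, p_x) ≈ 8.83°.

≈ lat 5.4°S, lon 8.8°E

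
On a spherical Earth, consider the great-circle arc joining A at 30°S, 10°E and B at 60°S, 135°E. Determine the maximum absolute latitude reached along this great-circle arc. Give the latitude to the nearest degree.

The great circle lies in the plane with unit normal n̂ = (p₁ × p₂)/|p₁ × p₂|.
Here n̂_z ≈ +0.361; the vertex latitude is φ_max = arccos|n̂_z| ≈ 68.8°.
Check via Clairaut: cos φ_max = |cos φ₁| · sin C = cos(30.0°)·sin(155.4°) ≈ 0.361, again giving ≈ 68.8°.

≈ 69°S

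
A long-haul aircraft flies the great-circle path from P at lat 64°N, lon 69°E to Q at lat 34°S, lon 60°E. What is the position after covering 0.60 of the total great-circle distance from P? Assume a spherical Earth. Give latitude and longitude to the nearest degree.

≈ lat 5°N, lon 63°E

Convert each endpoint to a unit vector on the sphere (x = cos φ cos λ, y = cos φ sin λ, z = sin φ).
The central angle between the endpoints is δ = arccos(p₁·p₂) ≈ 1.715 rad (98.3°).
Interpolate at f = 0.60 with slerp weights a = sin((1−f)δ)/sin δ ≈ 0.640, b = sin(fδ)/sin δ ≈ 0.866.
p = a·p₁ + b·p₂ ≈ (0.459, 0.884, 0.091); φ = arcsin(p_z) ≈ 5.23°, λ = atan2(p_y, p_x) ≈ 62.53°.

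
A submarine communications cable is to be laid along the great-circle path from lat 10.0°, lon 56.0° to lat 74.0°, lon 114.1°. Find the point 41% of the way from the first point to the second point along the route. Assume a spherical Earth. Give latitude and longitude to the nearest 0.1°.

Convert each endpoint to a unit vector on the sphere (x = cos φ cos λ, y = cos φ sin λ, z = sin φ).
The central angle between the endpoints is δ = arccos(p₁·p₂) ≈ 1.255 rad (71.9°).
Interpolate at f = 0.41 with slerp weights a = sin((1−f)δ)/sin δ ≈ 0.710, b = sin(fδ)/sin δ ≈ 0.518.
p = a·p₁ + b·p₂ ≈ (0.333, 0.710, 0.621); φ = arcsin(p_z) ≈ 38.39°, λ = atan2(p_y, p_x) ≈ 64.89°.

≈ lat 38.4°, lon 64.9°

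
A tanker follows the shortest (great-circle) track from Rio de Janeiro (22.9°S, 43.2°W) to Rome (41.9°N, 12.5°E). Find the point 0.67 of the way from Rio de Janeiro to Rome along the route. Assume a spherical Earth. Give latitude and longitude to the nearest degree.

From cos δ = sin φ₁ sin φ₂ + cos φ₁ cos φ₂ cos Δλ, the central angle is δ ≈ 1.444 rad (82.7°).
Interpolate at f = 0.67 with slerp weights a = sin((1−f)δ)/sin δ ≈ 0.462, b = sin(fδ)/sin δ ≈ 0.830.
p = a·p₁ + b·p₂ ≈ (0.914, -0.158, 0.374); φ = arcsin(p_z) ≈ 21.99°, λ = atan2(p_y, p_x) ≈ -9.80°.

≈ 22°N, 10°W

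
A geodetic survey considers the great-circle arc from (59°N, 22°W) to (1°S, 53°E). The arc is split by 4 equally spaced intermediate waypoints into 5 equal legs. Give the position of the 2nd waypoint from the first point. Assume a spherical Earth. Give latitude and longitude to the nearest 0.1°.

Convert each endpoint to a unit vector on the sphere (x = cos φ cos λ, y = cos φ sin λ, z = sin φ).
The central angle between the endpoints is δ = arccos(p₁·p₂) ≈ 1.452 rad (83.2°).
Interpolate at f = 2/5 with slerp weights a = sin((1−f)δ)/sin δ ≈ 0.771, b = sin(fδ)/sin δ ≈ 0.553.
p = a·p₁ + b·p₂ ≈ (0.701, 0.293, 0.651); φ = arcsin(p_z) ≈ 40.61°, λ = atan2(p_y, p_x) ≈ 22.67°.

≈ (40.6°N, 22.7°E)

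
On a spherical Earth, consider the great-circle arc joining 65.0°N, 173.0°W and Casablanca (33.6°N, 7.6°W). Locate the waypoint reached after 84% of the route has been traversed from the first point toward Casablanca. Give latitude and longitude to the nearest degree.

Write both endpoints as unit vectors p₁, p₂ with components (cos φ cos λ, cos φ sin λ, sin φ).
The central angle between the endpoints is δ = arccos(p₁·p₂) ≈ 1.409 rad (80.7°).
Interpolate at f = 0.84 with slerp weights a = sin((1−f)δ)/sin δ ≈ 0.227, b = sin(fδ)/sin δ ≈ 0.938.
p = a·p₁ + b·p₂ ≈ (0.680, -0.115, 0.725); φ = arcsin(p_z) ≈ 46.43°, λ = atan2(p_y, p_x) ≈ -9.61°.

≈ 46°N, 10°W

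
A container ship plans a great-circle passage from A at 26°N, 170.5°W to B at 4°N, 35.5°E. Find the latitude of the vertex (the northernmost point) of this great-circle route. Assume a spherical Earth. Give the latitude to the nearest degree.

The great circle lies in the plane with unit normal n̂ = (p₁ × p₂)/|p₁ × p₂|.
Here n̂_z ≈ -0.622; the vertex latitude is φ_max = arccos|n̂_z| ≈ 51.5°.
Check via Clairaut: cos φ_max = |cos φ₁| · sin C = cos(26.0°)·sin(43.8°) ≈ 0.622, again giving ≈ 51.5°.

≈ 52°N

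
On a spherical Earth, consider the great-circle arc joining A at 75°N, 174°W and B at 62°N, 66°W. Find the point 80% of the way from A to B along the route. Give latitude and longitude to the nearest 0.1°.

≈ 68.2°N, 74.1°W

Convert each endpoint to a unit vector on the sphere (x = cos φ cos λ, y = cos φ sin λ, z = sin φ).
The central angle between the endpoints is δ = arccos(p₁·p₂) ≈ 0.618 rad (35.4°).
Interpolate at f = 0.80 with slerp weights a = sin((1−f)δ)/sin δ ≈ 0.213, b = sin(fδ)/sin δ ≈ 0.819.
p = a·p₁ + b·p₂ ≈ (0.102, -0.357, 0.929); φ = arcsin(p_z) ≈ 68.21°, λ = atan2(p_y, p_x) ≈ -74.11°.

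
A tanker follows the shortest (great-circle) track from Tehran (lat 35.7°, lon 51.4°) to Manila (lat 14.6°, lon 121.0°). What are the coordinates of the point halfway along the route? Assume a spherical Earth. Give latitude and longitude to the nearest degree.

Write both endpoints as unit vectors p₁, p₂ with components (cos φ cos λ, cos φ sin λ, sin φ).
The central angle between the endpoints is δ = arccos(p₁·p₂) ≈ 1.136 rad (65.1°).
Interpolate at f = 1/2 with slerp weights a = sin((1−f)δ)/sin δ ≈ 0.593, b = sin(fδ)/sin δ ≈ 0.593.
p = a·p₁ + b·p₂ ≈ (0.005, 0.868, 0.496); φ = arcsin(p_z) ≈ 29.71°, λ = atan2(p_y, p_x) ≈ 89.68°.

≈ lat 30°, lon 90°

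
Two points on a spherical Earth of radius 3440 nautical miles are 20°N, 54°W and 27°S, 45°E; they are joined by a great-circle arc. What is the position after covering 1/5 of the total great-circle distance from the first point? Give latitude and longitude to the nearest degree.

≈ 11°N, 34°W

Write both endpoints as unit vectors p₁, p₂ with components (cos φ cos λ, cos φ sin λ, sin φ).
The central angle between the endpoints is δ = arccos(p₁·p₂) ≈ 1.861 rad (106.6°).
Interpolate at f = 1/5 with slerp weights a = sin((1−f)δ)/sin δ ≈ 1.040, b = sin(fδ)/sin δ ≈ 0.380.
p = a·p₁ + b·p₂ ≈ (0.814, -0.552, 0.183); φ = arcsin(p_z) ≈ 10.57°, λ = atan2(p_y, p_x) ≈ -34.14°.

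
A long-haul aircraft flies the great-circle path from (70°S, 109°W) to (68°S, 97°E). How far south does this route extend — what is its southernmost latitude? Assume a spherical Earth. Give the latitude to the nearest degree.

≈ 85°S

The great circle lies in the plane with unit normal n̂ = (p₁ × p₂)/|p₁ × p₂|.
Here n̂_z ≈ -0.086; the vertex latitude is φ_max = arccos|n̂_z| ≈ 85.1°.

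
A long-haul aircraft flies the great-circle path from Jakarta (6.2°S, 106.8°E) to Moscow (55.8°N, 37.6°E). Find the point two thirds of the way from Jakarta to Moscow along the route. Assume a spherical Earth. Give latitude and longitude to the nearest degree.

From cos δ = sin φ₁ sin φ₂ + cos φ₁ cos φ₂ cos Δλ, the central angle is δ ≈ 1.461 rad (83.7°).
Interpolate at f = 2/3 with slerp weights a = sin((1−f)δ)/sin δ ≈ 0.471, b = sin(fδ)/sin δ ≈ 0.832.
p = a·p₁ + b·p₂ ≈ (0.235, 0.734, 0.638); φ = arcsin(p_z) ≈ 39.61°, λ = atan2(p_y, p_x) ≈ 72.22°.

≈ 40°N, 72°E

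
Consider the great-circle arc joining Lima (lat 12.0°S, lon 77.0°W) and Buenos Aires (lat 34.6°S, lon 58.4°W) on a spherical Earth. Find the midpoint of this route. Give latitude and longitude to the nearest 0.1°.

≈ lat 23.6°S, lon 68.5°W

Write both endpoints as unit vectors p₁, p₂ with components (cos φ cos λ, cos φ sin λ, sin φ).
The central angle between the endpoints is δ = arccos(p₁·p₂) ≈ 0.492 rad (28.2°).
Interpolate at f = 1/2 with slerp weights a = sin((1−f)δ)/sin δ ≈ 0.516, b = sin(fδ)/sin δ ≈ 0.516.
p = a·p₁ + b·p₂ ≈ (0.336, -0.853, -0.400); φ = arcsin(p_z) ≈ -23.57°, λ = atan2(p_y, p_x) ≈ -68.51°.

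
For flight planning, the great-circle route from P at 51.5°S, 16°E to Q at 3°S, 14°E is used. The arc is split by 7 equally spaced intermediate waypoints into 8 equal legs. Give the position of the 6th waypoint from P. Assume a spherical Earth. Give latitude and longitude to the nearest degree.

Convert each endpoint to a unit vector on the sphere (x = cos φ cos λ, y = cos φ sin λ, z = sin φ).
The central angle between the endpoints is δ = arccos(p₁·p₂) ≈ 0.847 rad (48.5°).
Interpolate at f = 6/8 with slerp weights a = sin((1−f)δ)/sin δ ≈ 0.280, b = sin(fδ)/sin δ ≈ 0.792.
p = a·p₁ + b·p₂ ≈ (0.935, 0.239, -0.261); φ = arcsin(p_z) ≈ -15.13°, λ = atan2(p_y, p_x) ≈ 14.36°.

≈ 15°S, 14°E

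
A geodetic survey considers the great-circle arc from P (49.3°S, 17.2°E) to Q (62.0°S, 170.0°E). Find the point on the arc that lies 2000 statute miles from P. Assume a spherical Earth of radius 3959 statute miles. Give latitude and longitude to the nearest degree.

≈ (76°S, 45°E)

Convert each endpoint to a unit vector on the sphere (x = cos φ cos λ, y = cos φ sin λ, z = sin φ).
The central angle between the endpoints is δ = arccos(p₁·p₂) ≈ 1.162 rad (66.6°). The total great-circle distance is δ·R ≈ 1.162 × 3959 ≈ 4602 mi, so the target fraction is f = 2000/4602 ≈ 0.435.
Interpolate at f ≈ 0.435 with slerp weights a = sin((1−f)δ)/sin δ ≈ 0.666, b = sin(fδ)/sin δ ≈ 0.527.
p = a·p₁ + b·p₂ ≈ (0.171, 0.171, -0.970); φ = arcsin(p_z) ≈ -76.00°, λ = atan2(p_y, p_x) ≈ 45.08°.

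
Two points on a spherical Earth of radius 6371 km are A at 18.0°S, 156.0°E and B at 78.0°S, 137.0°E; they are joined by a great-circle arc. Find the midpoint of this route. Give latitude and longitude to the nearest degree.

≈ 48°S, 153°E

Write both endpoints as unit vectors p₁, p₂ with components (cos φ cos λ, cos φ sin λ, sin φ).
The central angle between the endpoints is δ = arccos(p₁·p₂) ≈ 1.060 rad (60.7°).
Interpolate at f = 1/2 with slerp weights a = sin((1−f)δ)/sin δ ≈ 0.579, b = sin(fδ)/sin δ ≈ 0.579.
p = a·p₁ + b·p₂ ≈ (-0.592, 0.306, -0.746); φ = arcsin(p_z) ≈ -48.23°, λ = atan2(p_y, p_x) ≈ 152.62°.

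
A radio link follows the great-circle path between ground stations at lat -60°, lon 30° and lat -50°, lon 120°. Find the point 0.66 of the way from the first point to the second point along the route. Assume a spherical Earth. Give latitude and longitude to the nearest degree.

From cos δ = sin φ₁ sin φ₂ + cos φ₁ cos φ₂ cos Δλ, the central angle is δ ≈ 0.845 rad (48.4°).
Interpolate at f = 0.66 with slerp weights a = sin((1−f)δ)/sin δ ≈ 0.379, b = sin(fδ)/sin δ ≈ 0.708.
p = a·p₁ + b·p₂ ≈ (-0.063, 0.489, -0.870); φ = arcsin(p_z) ≈ -60.48°, λ = atan2(p_y, p_x) ≈ 97.39°.

≈ lat -60°, lon 97°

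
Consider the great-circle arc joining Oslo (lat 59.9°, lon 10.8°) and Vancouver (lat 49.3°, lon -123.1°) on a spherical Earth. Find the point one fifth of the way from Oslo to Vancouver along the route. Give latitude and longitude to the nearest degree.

The haversine formula gives a central angle δ ≈ 1.127 rad (64.6°) between the endpoints.
Interpolate at f = 1/5 with slerp weights a = sin((1−f)δ)/sin δ ≈ 0.868, b = sin(fδ)/sin δ ≈ 0.247.
p = a·p₁ + b·p₂ ≈ (0.340, -0.054, 0.939); φ = arcsin(p_z) ≈ 69.89°, λ = atan2(p_y, p_x) ≈ -8.96°.

≈ lat 70°, lon -9°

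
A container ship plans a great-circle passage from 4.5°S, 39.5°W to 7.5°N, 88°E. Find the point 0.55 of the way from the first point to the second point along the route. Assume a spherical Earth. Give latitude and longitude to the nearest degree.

Convert each endpoint to a unit vector on the sphere (x = cos φ cos λ, y = cos φ sin λ, z = sin φ).
The central angle between the endpoints is δ = arccos(p₁·p₂) ≈ 2.229 rad (127.7°).
Interpolate at f = 0.55 with slerp weights a = sin((1−f)δ)/sin δ ≈ 1.066, b = sin(fδ)/sin δ ≈ 1.190.
p = a·p₁ + b·p₂ ≈ (0.861, 0.503, 0.072); φ = arcsin(p_z) ≈ 4.11°, λ = atan2(p_y, p_x) ≈ 30.29°.

≈ 4°N, 30°E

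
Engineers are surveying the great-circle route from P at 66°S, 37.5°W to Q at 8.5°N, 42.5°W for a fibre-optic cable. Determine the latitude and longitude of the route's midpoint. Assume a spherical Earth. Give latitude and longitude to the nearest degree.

≈ 29°S, 41°W

Convert each endpoint to a unit vector on the sphere (x = cos φ cos λ, y = cos φ sin λ, z = sin φ).
The central angle between the endpoints is δ = arccos(p₁·p₂) ≈ 1.302 rad (74.6°).
Interpolate at f = 1/2 with slerp weights a = sin((1−f)δ)/sin δ ≈ 0.629, b = sin(fδ)/sin δ ≈ 0.629.
p = a·p₁ + b·p₂ ≈ (0.661, -0.576, -0.481); φ = arcsin(p_z) ≈ -28.77°, λ = atan2(p_y, p_x) ≈ -41.04°.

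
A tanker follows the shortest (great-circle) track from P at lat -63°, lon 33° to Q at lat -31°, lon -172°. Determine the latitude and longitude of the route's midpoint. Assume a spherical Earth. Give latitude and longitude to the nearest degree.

≈ lat -71°, lon 165°

From cos δ = sin φ₁ sin φ₂ + cos φ₁ cos φ₂ cos Δλ, the central angle is δ ≈ 1.464 rad (83.9°).
Interpolate at f = 1/2 with slerp weights a = sin((1−f)δ)/sin δ ≈ 0.672, b = sin(fδ)/sin δ ≈ 0.672.
p = a·p₁ + b·p₂ ≈ (-0.315, 0.086, -0.945); φ = arcsin(p_z) ≈ -70.96°, λ = atan2(p_y, p_x) ≈ 164.71°.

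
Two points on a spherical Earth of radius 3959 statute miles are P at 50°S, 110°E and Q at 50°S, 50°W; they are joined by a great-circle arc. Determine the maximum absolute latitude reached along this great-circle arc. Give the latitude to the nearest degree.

≈ 82°S

The great circle lies in the plane with unit normal n̂ = (p₁ × p₂)/|p₁ × p₂|.
Here n̂_z ≈ -0.144; the vertex latitude is φ_max = arccos|n̂_z| ≈ 81.7°.
Check via Clairaut: cos φ_max = |cos φ₁| · sin C = cos(50.0°)·sin(167.0°) ≈ 0.144, again giving ≈ 81.7°.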